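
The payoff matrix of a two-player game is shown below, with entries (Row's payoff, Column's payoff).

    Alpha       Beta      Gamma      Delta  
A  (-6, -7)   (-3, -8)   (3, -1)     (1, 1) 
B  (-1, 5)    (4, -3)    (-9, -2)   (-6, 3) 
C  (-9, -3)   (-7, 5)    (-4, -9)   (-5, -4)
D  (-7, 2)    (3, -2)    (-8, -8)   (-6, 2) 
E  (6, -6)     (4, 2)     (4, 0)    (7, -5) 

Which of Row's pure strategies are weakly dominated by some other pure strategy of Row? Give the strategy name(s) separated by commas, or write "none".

A is weakly dominated by E (Alpha: 6>-6, Beta: 4>-3, Gamma: 4>3, Delta: 7>1).
B is weakly dominated by E (Alpha: 6>-1, Beta: 4=4, Gamma: 4>-9, Delta: 7>-6).
C is weakly dominated by A (Alpha: -6>-9, Beta: -3>-7, Gamma: 3>-4, Delta: 1>-5).
E weakly dominates D — Alpha: 6>-7, Beta: 4>3, Gamma: 4>-8, Delta: 7>-6.
E: no other strategy beats it everywhere (A at Alpha (6>-6); B at Alpha (6>-1); C at Alpha (6>-9); D at Alpha (6>-7)).

A, B, C, D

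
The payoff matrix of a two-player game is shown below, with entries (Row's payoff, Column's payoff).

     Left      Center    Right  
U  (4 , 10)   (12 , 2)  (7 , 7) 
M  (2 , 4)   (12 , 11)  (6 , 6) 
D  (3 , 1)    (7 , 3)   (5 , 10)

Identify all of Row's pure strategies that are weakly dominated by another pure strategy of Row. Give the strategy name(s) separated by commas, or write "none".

M, D

U: no other strategy beats it everywhere (M at Left (4>2); D at Left (4>3)).
M: dominated, since U does at least as well everywhere (Left: 4>2, Center: 12=12, Right: 7>6).
D: dominated, since U does at least as well everywhere (Left: 4>3, Center: 12>7, Right: 7>5).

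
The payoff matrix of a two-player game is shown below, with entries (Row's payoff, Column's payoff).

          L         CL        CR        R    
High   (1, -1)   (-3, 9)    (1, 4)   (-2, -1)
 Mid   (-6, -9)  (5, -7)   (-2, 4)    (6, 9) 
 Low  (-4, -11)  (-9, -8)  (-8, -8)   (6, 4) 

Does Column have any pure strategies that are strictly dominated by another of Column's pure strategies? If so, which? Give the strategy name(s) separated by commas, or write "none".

L

CL strictly dominates L — High: 9>-1, Mid: -7>-9, Low: -8>-11.
CL: no other strategy beats it everywhere (L at High (9>-1); CR at High (9>4); R at High (9>-1)).
Nothing dominates CR: L at High (4>-1); CL at Mid (4>-7); R at High (4>-1).
Nothing dominates R: L at High (-1=-1); CL at Mid (9>-7); CR at Mid (9>4).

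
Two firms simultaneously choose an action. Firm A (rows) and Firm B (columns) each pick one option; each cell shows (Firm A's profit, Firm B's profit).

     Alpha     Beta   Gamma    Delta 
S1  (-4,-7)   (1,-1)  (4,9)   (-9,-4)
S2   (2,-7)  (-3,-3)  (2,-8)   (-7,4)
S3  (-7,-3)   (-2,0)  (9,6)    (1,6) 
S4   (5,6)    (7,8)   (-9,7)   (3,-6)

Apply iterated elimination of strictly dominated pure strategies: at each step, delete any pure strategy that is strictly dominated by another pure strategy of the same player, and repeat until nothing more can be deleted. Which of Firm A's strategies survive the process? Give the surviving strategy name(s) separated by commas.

Column Alpha is eliminated: Beta beats it against every remaining row (S1: -1>-7, S2: -3>-7, S3: 0>-3, S4: 8>6).
For Firm A, S3 strictly dominates S2 on the remaining columns (Beta: -2>-3, Gamma: 9>2, Delta: 1>-7); eliminate S2.
Among the remaining strategies, none is strictly dominated by another pure strategy of the same player, so the elimination stops.
Surviving strategies — Firm A: {S1, S3, S4}; Firm B: {Beta, Gamma, Delta}.

S1, S3, S4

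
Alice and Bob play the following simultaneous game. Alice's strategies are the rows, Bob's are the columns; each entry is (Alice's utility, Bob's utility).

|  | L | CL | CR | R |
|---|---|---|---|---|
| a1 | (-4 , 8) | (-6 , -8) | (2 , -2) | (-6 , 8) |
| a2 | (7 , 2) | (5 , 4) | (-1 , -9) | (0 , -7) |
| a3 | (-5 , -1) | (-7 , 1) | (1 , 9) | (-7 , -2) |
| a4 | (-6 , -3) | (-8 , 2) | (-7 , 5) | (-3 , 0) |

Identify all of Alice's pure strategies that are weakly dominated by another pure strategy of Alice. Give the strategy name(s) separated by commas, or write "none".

a1 is not dominated — it holds its own against a2 at CR (2>-1); a3 at L (-4>-5); a4 at L (-4>-6).
Nothing dominates a2: a1 at L (7>-4); a3 at L (7>-5); a4 at L (7>-6).
a1 weakly dominates a3 — L: -4>-5, CL: -6>-7, CR: 2>1, R: -6>-7.
a4: dominated, since a2 does at least as well everywhere (L: 7>-6, CL: 5>-8, CR: -1>-7, R: 0>-3).

a3, a4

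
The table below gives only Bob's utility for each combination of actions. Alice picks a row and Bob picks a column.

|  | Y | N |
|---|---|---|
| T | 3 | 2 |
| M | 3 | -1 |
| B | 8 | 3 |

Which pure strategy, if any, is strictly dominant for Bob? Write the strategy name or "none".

Y vs N: T: 3>2, M: 3>-1, B: 8>3.
Y strictly beats every other strategy against every opponent action, so it is strictly dominant.

Y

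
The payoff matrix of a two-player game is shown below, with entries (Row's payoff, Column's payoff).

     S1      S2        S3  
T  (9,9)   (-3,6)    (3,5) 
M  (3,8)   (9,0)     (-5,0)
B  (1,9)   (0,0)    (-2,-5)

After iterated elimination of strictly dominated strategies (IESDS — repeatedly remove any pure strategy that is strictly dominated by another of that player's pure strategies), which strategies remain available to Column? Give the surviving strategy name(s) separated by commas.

For Column, S1 strictly dominates S2 on the remaining rows (T: 9>6, M: 8>0, B: 9>0); eliminate S2.
For Row, T strictly dominates M on the remaining columns (S1: 9>3, S3: 3>-5); eliminate M.
Row B is eliminated: T beats it against every remaining column (S1: 9>1, S3: 3>-2).
Column's strategy S3 is strictly dominated by S1 (T: 9>5) and is removed.
Among the remaining strategies, none is strictly dominated by another pure strategy of the same player, so the elimination stops.
Surviving strategies — Row: {T}; Column: {S1}.

S1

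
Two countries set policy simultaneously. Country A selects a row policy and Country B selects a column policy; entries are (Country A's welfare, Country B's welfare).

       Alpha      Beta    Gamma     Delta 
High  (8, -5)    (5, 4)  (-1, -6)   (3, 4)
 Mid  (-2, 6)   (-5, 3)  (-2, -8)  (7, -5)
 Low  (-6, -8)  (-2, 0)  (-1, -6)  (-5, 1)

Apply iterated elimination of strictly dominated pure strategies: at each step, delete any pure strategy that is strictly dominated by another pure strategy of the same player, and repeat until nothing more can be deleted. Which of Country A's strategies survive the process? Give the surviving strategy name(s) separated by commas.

High, Mid

Country B's strategy Gamma is strictly dominated by Beta (High: 4>-6, Mid: 3>-8, Low: 0>-6) and is removed.
For Country A, High strictly dominates Low on the remaining columns (Alpha: 8>-6, Beta: 5>-2, Delta: 3>-5); eliminate Low.
Among the remaining strategies, none is strictly dominated by another pure strategy of the same player, so the elimination stops.
Surviving strategies — Country A: {High, Mid}; Country B: {Alpha, Beta, Delta}.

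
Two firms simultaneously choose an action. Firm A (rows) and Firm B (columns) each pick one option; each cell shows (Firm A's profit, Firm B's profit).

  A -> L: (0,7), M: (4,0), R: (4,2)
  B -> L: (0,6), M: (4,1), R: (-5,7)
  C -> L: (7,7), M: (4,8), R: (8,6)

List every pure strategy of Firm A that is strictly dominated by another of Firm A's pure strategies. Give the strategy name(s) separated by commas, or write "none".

none

Nothing dominates A: B at L (0=0); C at M (4=4).
B is not dominated — it holds its own against A at L (0=0); C at M (4=4).
Nothing dominates C: A at L (7>0); B at L (7>0).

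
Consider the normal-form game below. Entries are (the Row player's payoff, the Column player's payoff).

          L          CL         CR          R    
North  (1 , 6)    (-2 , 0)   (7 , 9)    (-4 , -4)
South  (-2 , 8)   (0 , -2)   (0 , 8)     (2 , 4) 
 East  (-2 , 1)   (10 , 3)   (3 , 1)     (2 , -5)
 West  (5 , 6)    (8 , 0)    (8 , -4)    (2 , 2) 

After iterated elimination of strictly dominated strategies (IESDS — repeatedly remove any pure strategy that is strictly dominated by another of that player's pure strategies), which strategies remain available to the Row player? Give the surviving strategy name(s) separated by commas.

For the Row player, West strictly dominates North on the remaining columns (L: 5>1, CL: 8>-2, CR: 8>7, R: 2>-4); eliminate North.
The Column player's strategy R is strictly dominated by L (South: 8>4, East: 1>-5, West: 6>2) and is removed.
For the Row player, West strictly dominates South on the remaining columns (L: 5>-2, CL: 8>0, CR: 8>0); eliminate South.
The Column player's strategy CR is strictly dominated by CL (East: 3>1, West: 0>-4) and is removed.
Among the remaining strategies, none is strictly dominated by another pure strategy of the same player, so the elimination stops.
Surviving strategies — the Row player: {East, West}; the Column player: {L, CL}.

East, West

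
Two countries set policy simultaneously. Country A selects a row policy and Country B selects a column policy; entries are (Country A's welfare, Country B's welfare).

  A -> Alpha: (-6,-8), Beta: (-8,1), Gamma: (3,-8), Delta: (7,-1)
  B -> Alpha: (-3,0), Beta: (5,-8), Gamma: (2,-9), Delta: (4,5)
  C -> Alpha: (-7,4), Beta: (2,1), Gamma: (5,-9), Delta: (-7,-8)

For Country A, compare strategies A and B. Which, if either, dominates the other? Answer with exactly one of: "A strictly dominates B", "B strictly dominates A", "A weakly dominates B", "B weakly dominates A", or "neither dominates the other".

neither dominates the other

Compare A to B across each choice by Country B: Alpha: -6<-3, Beta: -8<5, Gamma: 3>2, Delta: 7>4.
A does better at Gamma, Delta but worse at Alpha, Beta; neither strategy dominates the other.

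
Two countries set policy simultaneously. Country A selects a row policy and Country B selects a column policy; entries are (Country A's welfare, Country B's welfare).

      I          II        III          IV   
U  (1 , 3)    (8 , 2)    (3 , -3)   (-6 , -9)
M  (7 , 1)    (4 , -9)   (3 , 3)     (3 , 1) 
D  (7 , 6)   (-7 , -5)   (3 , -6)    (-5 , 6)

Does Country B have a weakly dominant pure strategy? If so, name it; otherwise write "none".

none

I fails to dominate III at M (1<3).
II fails to dominate I at U (2<3).
III fails to dominate I at U (-3<3).
IV fails to dominate I at U (-9<3).
No single strategy dominates all the others.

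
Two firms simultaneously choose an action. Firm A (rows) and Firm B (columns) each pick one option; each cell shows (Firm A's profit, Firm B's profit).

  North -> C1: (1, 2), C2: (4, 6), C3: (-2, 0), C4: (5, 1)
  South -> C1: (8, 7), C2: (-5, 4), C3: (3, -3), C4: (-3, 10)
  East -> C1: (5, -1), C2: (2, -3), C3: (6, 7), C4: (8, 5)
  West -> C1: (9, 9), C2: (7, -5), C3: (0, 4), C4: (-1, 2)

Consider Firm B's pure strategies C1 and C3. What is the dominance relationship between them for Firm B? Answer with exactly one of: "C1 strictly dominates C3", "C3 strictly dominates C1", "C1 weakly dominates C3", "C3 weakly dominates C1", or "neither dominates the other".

Compare C1 to C3 across each opponent action: North: 2>0, South: 7>-3, East: -1<7, West: 9>4.
C1 does better at North, South, West but worse at East; neither strategy dominates the other.

neither dominates the other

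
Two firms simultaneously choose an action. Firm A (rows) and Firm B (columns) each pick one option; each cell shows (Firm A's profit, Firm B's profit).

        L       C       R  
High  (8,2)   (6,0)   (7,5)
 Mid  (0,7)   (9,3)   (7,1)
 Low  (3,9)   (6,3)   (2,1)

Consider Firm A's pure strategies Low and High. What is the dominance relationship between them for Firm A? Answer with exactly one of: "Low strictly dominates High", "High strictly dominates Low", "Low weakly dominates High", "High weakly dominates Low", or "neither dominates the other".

Low's payoffs vs High's, by Firm B's action — L: 3<8, C: 6=6, R: 2<7.
High is at least as good everywhere and strictly better somewhere (tied at C), so High weakly dominates Low.

High weakly dominates Low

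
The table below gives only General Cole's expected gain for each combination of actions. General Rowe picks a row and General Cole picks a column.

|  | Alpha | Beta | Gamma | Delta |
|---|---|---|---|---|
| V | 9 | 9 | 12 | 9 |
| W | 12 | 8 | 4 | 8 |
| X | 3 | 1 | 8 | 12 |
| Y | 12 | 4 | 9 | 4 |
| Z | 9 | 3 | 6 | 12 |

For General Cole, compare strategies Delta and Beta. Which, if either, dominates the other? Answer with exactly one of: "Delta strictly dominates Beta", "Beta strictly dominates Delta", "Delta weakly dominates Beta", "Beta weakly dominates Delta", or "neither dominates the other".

Delta weakly dominates Beta

Delta's payoffs vs Beta's, by General Rowe's action — V: 9=9, W: 8=8, X: 12>1, Y: 4=4, Z: 12>3.
Delta is at least as good everywhere and strictly better somewhere (tied only at V, W, Y), so Delta weakly but not strictly dominates Beta.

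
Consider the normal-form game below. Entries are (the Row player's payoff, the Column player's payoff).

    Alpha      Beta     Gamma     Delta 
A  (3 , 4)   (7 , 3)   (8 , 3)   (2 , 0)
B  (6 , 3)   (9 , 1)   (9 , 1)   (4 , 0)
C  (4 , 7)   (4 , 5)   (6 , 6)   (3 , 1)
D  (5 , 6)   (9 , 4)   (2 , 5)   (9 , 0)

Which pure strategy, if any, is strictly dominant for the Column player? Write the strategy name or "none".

Alpha

Alpha vs Beta: A: 4>3, B: 3>1, C: 7>5, D: 6>4.
Alpha vs Gamma: A: 4>3, B: 3>1, C: 7>6, D: 6>5.
Alpha vs Delta: A: 4>0, B: 3>0, C: 7>1, D: 6>0.
Alpha strictly beats every other strategy against every opponent action, so it is strictly dominant.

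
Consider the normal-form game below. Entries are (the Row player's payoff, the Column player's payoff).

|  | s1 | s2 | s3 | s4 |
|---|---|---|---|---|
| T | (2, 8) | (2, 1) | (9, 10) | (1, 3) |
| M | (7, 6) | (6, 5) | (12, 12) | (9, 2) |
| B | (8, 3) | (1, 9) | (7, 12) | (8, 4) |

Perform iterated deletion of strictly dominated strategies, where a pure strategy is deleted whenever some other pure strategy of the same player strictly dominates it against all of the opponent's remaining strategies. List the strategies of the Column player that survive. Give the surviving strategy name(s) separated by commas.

s3

Row T is eliminated: M beats it against every remaining column (s1: 7>2, s2: 6>2, s3: 12>9, s4: 9>1).
The Column player's strategy s1 is strictly dominated by s3 (M: 12>6, B: 12>3) and is removed.
The Row player's strategy B is strictly dominated by M (s2: 6>1, s3: 12>7, s4: 9>8) and is removed.
Column s2 is eliminated: s3 beats it against every remaining row (M: 12>5).
For the Column player, s3 strictly dominates s4 on the remaining rows (M: 12>2); eliminate s4.
Among the remaining strategies, none is strictly dominated by another pure strategy of the same player, so the elimination stops.
Surviving strategies — the Row player: {M}; the Column player: {s3}.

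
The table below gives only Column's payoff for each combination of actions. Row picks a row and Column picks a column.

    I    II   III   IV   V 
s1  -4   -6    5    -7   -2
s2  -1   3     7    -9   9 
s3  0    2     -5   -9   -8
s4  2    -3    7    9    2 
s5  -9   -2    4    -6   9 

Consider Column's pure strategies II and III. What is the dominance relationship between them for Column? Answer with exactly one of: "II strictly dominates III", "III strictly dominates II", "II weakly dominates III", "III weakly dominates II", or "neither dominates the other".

neither dominates the other

II's payoffs vs III's, by Row's action — s1: -6<5, s2: 3<7, s3: 2>-5, s4: -3<7, s5: -2<4.
II does better at s3 but worse at s1, s2, s4, s5; neither strategy dominates the other.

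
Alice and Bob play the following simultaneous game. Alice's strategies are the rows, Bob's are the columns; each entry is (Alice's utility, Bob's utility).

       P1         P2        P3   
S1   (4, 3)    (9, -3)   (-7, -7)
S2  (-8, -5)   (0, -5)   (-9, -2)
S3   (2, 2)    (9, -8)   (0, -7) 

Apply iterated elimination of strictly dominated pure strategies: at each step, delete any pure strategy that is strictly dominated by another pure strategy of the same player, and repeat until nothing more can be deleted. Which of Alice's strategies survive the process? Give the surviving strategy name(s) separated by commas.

S1

Row S2 is eliminated: S1 beats it against every remaining column (P1: 4>-8, P2: 9>0, P3: -7>-9).
For Bob, P1 strictly dominates P2 on the remaining rows (S1: 3>-3, S3: 2>-8); eliminate P2.
Bob's strategy P3 is strictly dominated by P1 (S1: 3>-7, S3: 2>-7) and is removed.
Row S3 is eliminated: S1 beats it against every remaining column (P1: 4>2).
Among the remaining strategies, none is strictly dominated by another pure strategy of the same player, so the elimination stops.
Surviving strategies — Alice: {S1}; Bob: {P1}.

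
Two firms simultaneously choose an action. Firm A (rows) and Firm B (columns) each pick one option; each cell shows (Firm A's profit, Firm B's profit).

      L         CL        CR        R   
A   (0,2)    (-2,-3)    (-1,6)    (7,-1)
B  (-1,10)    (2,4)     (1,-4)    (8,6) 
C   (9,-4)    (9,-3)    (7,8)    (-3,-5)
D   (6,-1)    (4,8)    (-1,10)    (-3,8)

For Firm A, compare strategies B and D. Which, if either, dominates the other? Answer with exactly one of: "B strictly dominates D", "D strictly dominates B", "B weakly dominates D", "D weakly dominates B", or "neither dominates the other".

neither dominates the other

Compare B to D across each opponent action: L: -1<6, CL: 2<4, CR: 1>-1, R: 8>-3.
B does better at CR, R but worse at L, CL; neither strategy dominates the other.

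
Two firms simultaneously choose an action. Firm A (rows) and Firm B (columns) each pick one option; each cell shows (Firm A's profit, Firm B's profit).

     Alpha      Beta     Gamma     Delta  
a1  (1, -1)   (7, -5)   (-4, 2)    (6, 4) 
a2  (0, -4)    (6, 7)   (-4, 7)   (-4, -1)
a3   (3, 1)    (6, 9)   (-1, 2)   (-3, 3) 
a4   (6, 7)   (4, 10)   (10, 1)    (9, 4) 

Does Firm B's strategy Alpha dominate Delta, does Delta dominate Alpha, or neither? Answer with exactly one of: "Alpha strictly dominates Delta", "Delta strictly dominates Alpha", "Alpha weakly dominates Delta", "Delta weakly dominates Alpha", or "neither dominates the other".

neither dominates the other

Compare Alpha to Delta across every action of Firm A: a1: -1<4, a2: -4<-1, a3: 1<3, a4: 7>4.
Alpha does better at a4 but worse at a1, a2, a3; neither strategy dominates the other.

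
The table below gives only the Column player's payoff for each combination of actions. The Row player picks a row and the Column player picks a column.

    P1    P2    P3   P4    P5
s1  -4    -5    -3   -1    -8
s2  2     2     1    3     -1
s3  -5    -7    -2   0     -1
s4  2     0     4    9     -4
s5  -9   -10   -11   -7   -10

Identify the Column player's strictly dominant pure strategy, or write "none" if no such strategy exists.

P4 vs P1: s1: -1>-4, s2: 3>2, s3: 0>-5, s4: 9>2, s5: -7>-9.
P4 vs P2: s1: -1>-5, s2: 3>2, s3: 0>-7, s4: 9>0, s5: -7>-10.
P4 vs P3: s1: -1>-3, s2: 3>1, s3: 0>-2, s4: 9>4, s5: -7>-11.
P4 vs P5: s1: -1>-8, s2: 3>-1, s3: 0>-1, s4: 9>-4, s5: -7>-10.
P4 strictly beats every other strategy against every opponent action, so it is strictly dominant.

P4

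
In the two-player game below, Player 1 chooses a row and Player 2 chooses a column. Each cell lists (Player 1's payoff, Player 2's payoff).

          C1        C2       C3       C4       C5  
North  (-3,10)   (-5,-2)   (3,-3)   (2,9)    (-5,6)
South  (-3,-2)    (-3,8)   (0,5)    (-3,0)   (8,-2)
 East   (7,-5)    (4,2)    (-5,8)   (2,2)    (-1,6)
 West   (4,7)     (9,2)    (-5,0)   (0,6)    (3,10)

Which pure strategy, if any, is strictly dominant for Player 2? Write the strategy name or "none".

C1 fails to dominate C2 at South (-2<8).
C2 fails to dominate C1 at North (-2<10).
C3 fails to dominate C1 at North (-3<10).
C4 fails to dominate C1 at North (9<10).
C5 fails to dominate C1 at North (6<10).
No single strategy dominates all the others.

none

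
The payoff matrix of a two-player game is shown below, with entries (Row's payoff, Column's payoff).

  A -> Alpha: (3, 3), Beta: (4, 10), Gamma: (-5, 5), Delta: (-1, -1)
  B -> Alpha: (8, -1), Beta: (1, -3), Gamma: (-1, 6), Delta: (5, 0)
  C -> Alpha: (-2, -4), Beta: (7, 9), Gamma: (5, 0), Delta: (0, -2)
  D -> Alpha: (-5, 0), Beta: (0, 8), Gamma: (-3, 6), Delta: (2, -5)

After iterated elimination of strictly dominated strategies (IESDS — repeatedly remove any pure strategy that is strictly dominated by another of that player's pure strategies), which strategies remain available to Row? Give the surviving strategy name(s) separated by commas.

C

Row's strategy D is strictly dominated by B (Alpha: 8>-5, Beta: 1>0, Gamma: -1>-3, Delta: 5>2) and is removed.
For Column, Gamma strictly dominates Alpha on the remaining rows (A: 5>3, B: 6>-1, C: 0>-4); eliminate Alpha.
For Row, C strictly dominates A on the remaining columns (Beta: 7>4, Gamma: 5>-5, Delta: 0>-1); eliminate A.
Column Delta is eliminated: Gamma beats it against every remaining row (B: 6>0, C: 0>-2).
For Row, C strictly dominates B on the remaining columns (Beta: 7>1, Gamma: 5>-1); eliminate B.
Column Gamma is eliminated: Beta beats it against every remaining row (C: 9>0).
Among the remaining strategies, none is strictly dominated by another pure strategy of the same player, so the elimination stops.
Surviving strategies — Row: {C}; Column: {Beta}.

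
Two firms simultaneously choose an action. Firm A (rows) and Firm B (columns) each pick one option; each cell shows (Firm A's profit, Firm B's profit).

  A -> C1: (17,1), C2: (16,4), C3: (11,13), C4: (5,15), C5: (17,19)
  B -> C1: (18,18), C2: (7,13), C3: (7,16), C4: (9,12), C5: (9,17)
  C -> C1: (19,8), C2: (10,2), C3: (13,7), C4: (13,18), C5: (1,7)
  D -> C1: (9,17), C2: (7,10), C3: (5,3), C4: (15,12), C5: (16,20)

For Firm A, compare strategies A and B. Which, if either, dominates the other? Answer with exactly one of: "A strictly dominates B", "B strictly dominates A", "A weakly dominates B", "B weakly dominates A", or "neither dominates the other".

Compare A to B across each opponent action: C1: 17<18, C2: 16>7, C3: 11>7, C4: 5<9, C5: 17>9.
A does better at C2, C3, C5 but worse at C1, C4; neither strategy dominates the other.

neither dominates the other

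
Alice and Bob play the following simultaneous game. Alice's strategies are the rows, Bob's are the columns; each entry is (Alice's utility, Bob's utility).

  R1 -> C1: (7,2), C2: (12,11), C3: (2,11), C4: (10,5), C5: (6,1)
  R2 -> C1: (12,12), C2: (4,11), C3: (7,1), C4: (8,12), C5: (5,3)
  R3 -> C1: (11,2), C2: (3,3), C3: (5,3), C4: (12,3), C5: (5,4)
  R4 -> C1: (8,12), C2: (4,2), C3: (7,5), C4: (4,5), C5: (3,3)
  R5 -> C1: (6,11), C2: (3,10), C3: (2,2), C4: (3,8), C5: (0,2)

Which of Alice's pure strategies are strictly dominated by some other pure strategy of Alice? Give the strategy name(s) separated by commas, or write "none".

R1: no other strategy beats it everywhere (R2 at C2 (12>4); R3 at C2 (12>3); R4 at C2 (12>4); R5 at C1 (7>6)).
R2: no other strategy beats it everywhere (R1 at C1 (12>7); R3 at C1 (12>11); R4 at C1 (12>8); R5 at C1 (12>6)).
Nothing dominates R3: R1 at C1 (11>7); R2 at C4 (12>8); R4 at C1 (11>8); R5 at C1 (11>6).
R4: no other strategy beats it everywhere (R1 at C1 (8>7); R2 at C2 (4=4); R3 at C2 (4>3); R5 at C1 (8>6)).
R2 strictly dominates R5 — C1: 12>6, C2: 4>3, C3: 7>2, C4: 8>3, C5: 5>0.

R5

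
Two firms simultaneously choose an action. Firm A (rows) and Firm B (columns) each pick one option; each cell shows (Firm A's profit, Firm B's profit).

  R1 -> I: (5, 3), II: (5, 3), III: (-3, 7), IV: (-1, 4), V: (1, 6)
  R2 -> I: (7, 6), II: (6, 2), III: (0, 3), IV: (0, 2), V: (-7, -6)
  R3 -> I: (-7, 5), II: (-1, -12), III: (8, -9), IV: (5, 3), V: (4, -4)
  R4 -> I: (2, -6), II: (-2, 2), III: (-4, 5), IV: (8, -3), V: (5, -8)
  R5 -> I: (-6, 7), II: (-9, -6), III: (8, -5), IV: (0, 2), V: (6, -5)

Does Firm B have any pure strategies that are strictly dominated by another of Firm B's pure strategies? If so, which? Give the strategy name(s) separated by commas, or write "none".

Nothing dominates I: II at R1 (3=3); III at R2 (6>3); IV at R2 (6>2); V at R2 (6>-6).
II is strictly dominated by III (R1: 7>3, R2: 3>2, R3: -9>-12, R4: 5>2, R5: -5>-6).
III is not dominated — it holds its own against I at R1 (7>3); II at R1 (7>3); IV at R1 (7>4); V at R1 (7>6).
IV: no other strategy beats it everywhere (I at R1 (4>3); II at R1 (4>3); III at R3 (3>-9); V at R2 (2>-6)).
Nothing dominates V: I at R1 (6>3); II at R1 (6>3); III at R3 (-4>-9); IV at R1 (6>4).

II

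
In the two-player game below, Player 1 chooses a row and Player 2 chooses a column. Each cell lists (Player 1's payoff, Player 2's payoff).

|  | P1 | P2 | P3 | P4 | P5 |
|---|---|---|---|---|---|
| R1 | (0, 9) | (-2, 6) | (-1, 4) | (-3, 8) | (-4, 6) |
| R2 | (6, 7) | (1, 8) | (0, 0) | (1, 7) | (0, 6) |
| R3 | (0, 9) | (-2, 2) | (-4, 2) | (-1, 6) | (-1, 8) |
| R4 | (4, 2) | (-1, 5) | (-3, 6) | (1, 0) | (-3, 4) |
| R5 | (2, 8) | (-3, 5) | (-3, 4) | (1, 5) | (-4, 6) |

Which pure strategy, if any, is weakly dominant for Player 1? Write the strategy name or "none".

R2 vs R1: P1: 6>0, P2: 1>-2, P3: 0>-1, P4: 1>-3, P5: 0>-4.
R2 vs R3: P1: 6>0, P2: 1>-2, P3: 0>-4, P4: 1>-1, P5: 0>-1.
R2 vs R4: P1: 6>4, P2: 1>-1, P3: 0>-3, P4: 1=1, P5: 0>-3.
R2 vs R5: P1: 6>2, P2: 1>-3, P3: 0>-3, P4: 1=1, P5: 0>-4.
R2 is at least as good as every other strategy against every opponent action, so it is weakly dominant.

R2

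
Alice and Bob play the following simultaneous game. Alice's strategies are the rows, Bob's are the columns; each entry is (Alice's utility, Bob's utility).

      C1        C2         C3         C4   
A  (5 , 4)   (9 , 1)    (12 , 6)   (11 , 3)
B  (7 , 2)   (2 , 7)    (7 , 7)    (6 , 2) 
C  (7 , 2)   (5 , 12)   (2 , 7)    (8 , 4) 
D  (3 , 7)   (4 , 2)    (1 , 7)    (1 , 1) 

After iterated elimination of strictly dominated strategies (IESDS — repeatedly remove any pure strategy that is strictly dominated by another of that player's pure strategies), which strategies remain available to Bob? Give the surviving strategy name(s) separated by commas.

C3

Alice's strategy D is strictly dominated by A (C1: 5>3, C2: 9>4, C3: 12>1, C4: 11>1) and is removed.
For Bob, C3 strictly dominates C1 on the remaining rows (A: 6>4, B: 7>2, C: 7>2); eliminate C1.
Alice's strategy B is strictly dominated by A (C2: 9>2, C3: 12>7, C4: 11>6) and is removed.
For Alice, A strictly dominates C on the remaining columns (C2: 9>5, C3: 12>2, C4: 11>8); eliminate C.
Column C2 is eliminated: C3 beats it against every remaining row (A: 6>1).
Column C4 is eliminated: C3 beats it against every remaining row (A: 6>3).
Among the remaining strategies, none is strictly dominated by another pure strategy of the same player, so the elimination stops.
Surviving strategies — Alice: {A}; Bob: {C3}.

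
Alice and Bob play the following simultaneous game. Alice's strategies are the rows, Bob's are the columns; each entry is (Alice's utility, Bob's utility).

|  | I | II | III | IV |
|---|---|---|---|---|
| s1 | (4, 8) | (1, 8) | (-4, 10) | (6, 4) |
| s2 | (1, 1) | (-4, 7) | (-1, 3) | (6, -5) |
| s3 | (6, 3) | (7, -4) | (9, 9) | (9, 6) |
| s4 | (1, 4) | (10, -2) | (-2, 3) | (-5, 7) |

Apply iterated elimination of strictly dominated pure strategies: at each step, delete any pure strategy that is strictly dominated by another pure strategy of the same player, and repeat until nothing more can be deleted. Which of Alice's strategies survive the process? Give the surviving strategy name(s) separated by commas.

For Alice, s3 strictly dominates s1 on the remaining columns (I: 6>4, II: 7>1, III: 9>-4, IV: 9>6); eliminate s1.
For Alice, s3 strictly dominates s2 on the remaining columns (I: 6>1, II: 7>-4, III: 9>-1, IV: 9>6); eliminate s2.
For Bob, IV strictly dominates I on the remaining rows (s3: 6>3, s4: 7>4); eliminate I.
For Bob, III strictly dominates II on the remaining rows (s3: 9>-4, s4: 3>-2); eliminate II.
Alice's strategy s4 is strictly dominated by s3 (III: 9>-2, IV: 9>-5) and is removed.
Column IV is eliminated: III beats it against every remaining row (s3: 9>6).
Among the remaining strategies, none is strictly dominated by another pure strategy of the same player, so the elimination stops.
Surviving strategies — Alice: {s3}; Bob: {III}.

s3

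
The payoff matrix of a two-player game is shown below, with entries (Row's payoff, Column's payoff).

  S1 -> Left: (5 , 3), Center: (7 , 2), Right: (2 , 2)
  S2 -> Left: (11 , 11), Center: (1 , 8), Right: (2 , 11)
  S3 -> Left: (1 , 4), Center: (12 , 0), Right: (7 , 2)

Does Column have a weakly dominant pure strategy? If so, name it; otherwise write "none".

Left vs Center: S1: 3>2, S2: 11>8, S3: 4>0.
Left vs Right: S1: 3>2, S2: 11=11, S3: 4>2.
Left is at least as good as every other strategy against every opponent action, so it is weakly dominant.

Left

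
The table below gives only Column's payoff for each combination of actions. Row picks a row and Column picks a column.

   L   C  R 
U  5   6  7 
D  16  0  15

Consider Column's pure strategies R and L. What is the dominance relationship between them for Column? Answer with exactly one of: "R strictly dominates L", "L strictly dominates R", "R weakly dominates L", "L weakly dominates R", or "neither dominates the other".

Compare R to L across every action of Row: U: 7>5, D: 15<16.
R does better at U but worse at D; neither strategy dominates the other.

neither dominates the other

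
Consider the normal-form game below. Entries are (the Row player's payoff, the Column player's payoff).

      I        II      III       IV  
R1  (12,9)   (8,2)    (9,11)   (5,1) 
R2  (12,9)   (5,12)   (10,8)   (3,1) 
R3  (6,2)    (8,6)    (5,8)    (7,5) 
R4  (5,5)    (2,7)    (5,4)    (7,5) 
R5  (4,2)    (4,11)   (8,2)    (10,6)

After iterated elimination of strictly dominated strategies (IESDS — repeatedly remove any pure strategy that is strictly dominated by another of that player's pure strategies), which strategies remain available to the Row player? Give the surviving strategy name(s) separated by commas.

The Column player's strategy IV is strictly dominated by II (R1: 2>1, R2: 12>1, R3: 6>5, R4: 7>5, R5: 11>6) and is removed.
Row R4 is eliminated: R1 beats it against every remaining column (I: 12>5, II: 8>2, III: 9>5).
Row R5 is eliminated: R1 beats it against every remaining column (I: 12>4, II: 8>4, III: 9>8).
Among the remaining strategies, none is strictly dominated by another pure strategy of the same player, so the elimination stops.
Surviving strategies — the Row player: {R1, R2, R3}; the Column player: {I, II, III}.

R1, R2, R3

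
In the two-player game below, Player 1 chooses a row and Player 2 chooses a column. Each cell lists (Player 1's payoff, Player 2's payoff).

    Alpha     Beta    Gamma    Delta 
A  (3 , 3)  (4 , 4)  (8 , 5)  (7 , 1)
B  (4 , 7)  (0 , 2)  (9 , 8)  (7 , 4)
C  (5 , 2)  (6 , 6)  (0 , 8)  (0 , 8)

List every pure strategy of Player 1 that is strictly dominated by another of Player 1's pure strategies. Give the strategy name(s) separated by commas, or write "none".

none

A is not dominated — it holds its own against B at Beta (4>0); C at Gamma (8>0).
Nothing dominates B: A at Alpha (4>3); C at Gamma (9>0).
Nothing dominates C: A at Alpha (5>3); B at Alpha (5>4).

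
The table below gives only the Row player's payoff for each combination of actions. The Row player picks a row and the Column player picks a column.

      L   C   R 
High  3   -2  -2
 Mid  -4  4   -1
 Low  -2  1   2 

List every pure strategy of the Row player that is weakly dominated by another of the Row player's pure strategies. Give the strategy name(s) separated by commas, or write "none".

High: no other strategy beats it everywhere (Mid at L (3>-4); Low at L (3>-2)).
Mid: no other strategy beats it everywhere (High at C (4>-2); Low at C (4>1)).
Nothing dominates Low: High at C (1>-2); Mid at L (-2>-4).

none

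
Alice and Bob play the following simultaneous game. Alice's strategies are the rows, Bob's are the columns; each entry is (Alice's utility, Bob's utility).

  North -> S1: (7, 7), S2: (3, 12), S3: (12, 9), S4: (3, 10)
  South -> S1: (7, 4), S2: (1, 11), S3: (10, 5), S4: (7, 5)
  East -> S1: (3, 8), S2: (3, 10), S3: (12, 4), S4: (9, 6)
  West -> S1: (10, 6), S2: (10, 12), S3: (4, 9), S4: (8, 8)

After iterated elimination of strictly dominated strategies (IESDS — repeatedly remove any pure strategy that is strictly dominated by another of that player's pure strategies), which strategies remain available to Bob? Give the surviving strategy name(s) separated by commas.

S2

For Bob, S2 strictly dominates S1 on the remaining rows (North: 12>7, South: 11>4, East: 10>8, West: 12>6); eliminate S1.
For Alice, East strictly dominates South on the remaining columns (S2: 3>1, S3: 12>10, S4: 9>7); eliminate South.
Column S3 is eliminated: S2 beats it against every remaining row (North: 12>9, East: 10>4, West: 12>9).
Row North is eliminated: West beats it against every remaining column (S2: 10>3, S4: 8>3).
Bob's strategy S4 is strictly dominated by S2 (East: 10>6, West: 12>8) and is removed.
For Alice, West strictly dominates East on the remaining columns (S2: 10>3); eliminate East.
Among the remaining strategies, none is strictly dominated by another pure strategy of the same player, so the elimination stops.
Surviving strategies — Alice: {West}; Bob: {S2}.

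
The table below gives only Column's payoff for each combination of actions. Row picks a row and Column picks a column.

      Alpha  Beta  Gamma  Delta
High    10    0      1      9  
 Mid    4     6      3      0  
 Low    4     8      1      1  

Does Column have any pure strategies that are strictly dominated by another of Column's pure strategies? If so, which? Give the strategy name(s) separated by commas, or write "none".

Nothing dominates Alpha: Beta at High (10>0); Gamma at High (10>1); Delta at High (10>9).
Nothing dominates Beta: Alpha at Mid (6>4); Gamma at Mid (6>3); Delta at Mid (6>0).
Gamma is strictly dominated by Alpha (High: 10>1, Mid: 4>3, Low: 4>1).
Delta is strictly dominated by Alpha (High: 10>9, Mid: 4>0, Low: 4>1).

Gamma, Delta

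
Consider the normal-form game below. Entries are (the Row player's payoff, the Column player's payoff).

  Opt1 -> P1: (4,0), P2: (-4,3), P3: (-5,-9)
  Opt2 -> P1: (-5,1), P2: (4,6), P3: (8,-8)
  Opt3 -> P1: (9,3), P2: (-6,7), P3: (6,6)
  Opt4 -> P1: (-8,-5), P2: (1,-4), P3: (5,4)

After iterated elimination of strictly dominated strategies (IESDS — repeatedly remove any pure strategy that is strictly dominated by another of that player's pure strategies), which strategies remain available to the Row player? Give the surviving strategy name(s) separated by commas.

For the Row player, Opt2 strictly dominates Opt4 on the remaining columns (P1: -5>-8, P2: 4>1, P3: 8>5); eliminate Opt4.
Column P1 is eliminated: P2 beats it against every remaining row (Opt1: 3>0, Opt2: 6>1, Opt3: 7>3).
Row Opt1 is eliminated: Opt2 beats it against every remaining column (P2: 4>-4, P3: 8>-5).
Row Opt3 is eliminated: Opt2 beats it against every remaining column (P2: 4>-6, P3: 8>6).
Column P3 is eliminated: P2 beats it against every remaining row (Opt2: 6>-8).
Among the remaining strategies, none is strictly dominated by another pure strategy of the same player, so the elimination stops.
Surviving strategies — the Row player: {Opt2}; the Column player: {P2}.

Opt2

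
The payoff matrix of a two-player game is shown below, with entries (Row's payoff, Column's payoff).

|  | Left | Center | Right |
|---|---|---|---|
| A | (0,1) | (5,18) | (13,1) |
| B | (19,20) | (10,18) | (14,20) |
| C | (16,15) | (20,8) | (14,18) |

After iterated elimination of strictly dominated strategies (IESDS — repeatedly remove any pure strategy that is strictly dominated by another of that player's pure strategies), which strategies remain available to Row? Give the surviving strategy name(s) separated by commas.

B, C

Row A is eliminated: B beats it against every remaining column (Left: 19>0, Center: 10>5, Right: 14>13).
For Column, Left strictly dominates Center on the remaining rows (B: 20>18, C: 15>8); eliminate Center.
Among the remaining strategies, none is strictly dominated by another pure strategy of the same player, so the elimination stops.
Surviving strategies — Row: {B, C}; Column: {Left, Right}.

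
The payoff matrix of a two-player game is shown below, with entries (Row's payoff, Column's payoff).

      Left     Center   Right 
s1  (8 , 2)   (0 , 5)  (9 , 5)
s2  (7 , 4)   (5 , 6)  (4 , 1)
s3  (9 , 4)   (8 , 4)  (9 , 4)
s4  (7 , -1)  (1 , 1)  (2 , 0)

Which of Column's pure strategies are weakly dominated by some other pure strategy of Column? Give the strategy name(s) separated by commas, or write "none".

Left, Right

Left is weakly dominated by Center (s1: 5>2, s2: 6>4, s3: 4=4, s4: 1>-1).
Center: no other strategy beats it everywhere (Left at s1 (5>2); Right at s2 (6>1)).
Center weakly dominates Right — s1: 5=5, s2: 6>1, s3: 4=4, s4: 1>0.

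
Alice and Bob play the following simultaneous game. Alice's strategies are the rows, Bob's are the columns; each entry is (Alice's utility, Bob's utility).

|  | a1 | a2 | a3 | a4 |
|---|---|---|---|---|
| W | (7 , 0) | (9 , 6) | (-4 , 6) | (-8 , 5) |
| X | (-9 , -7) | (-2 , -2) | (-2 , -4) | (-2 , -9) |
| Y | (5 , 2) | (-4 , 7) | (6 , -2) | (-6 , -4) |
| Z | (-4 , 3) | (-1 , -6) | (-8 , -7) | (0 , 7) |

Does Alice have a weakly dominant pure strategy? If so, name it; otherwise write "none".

W fails to dominate X at a3 (-4<-2).
X fails to dominate W at a1 (-9<7).
Y fails to dominate W at a1 (5<7).
Z fails to dominate W at a1 (-4<7).
No single strategy dominates all the others.

none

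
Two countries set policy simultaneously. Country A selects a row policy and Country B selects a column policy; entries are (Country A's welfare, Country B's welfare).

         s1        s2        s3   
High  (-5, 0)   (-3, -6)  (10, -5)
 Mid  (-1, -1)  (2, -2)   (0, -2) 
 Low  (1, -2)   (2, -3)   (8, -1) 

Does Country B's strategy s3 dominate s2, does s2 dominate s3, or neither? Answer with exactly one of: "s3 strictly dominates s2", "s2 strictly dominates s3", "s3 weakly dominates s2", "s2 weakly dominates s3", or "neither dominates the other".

s3's payoffs vs s2's, by Country A's action — High: -5>-6, Mid: -2=-2, Low: -1>-3.
s3 is at least as good everywhere and strictly better somewhere (tied only at Mid), so s3 weakly but not strictly dominates s2.

s3 weakly dominates s2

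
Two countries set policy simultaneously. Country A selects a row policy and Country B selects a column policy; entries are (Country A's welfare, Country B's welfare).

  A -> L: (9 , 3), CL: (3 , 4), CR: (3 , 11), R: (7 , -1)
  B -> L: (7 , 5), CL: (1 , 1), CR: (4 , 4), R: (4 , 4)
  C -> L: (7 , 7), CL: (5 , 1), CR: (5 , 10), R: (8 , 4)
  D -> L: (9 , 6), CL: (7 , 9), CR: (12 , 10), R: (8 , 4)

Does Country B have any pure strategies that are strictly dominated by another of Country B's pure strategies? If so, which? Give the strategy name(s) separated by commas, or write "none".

L is not dominated — it holds its own against CL at B (5>1); CR at B (5>4); R at A (3>-1).
CL: dominated, since CR does at least as well everywhere (A: 11>4, B: 4>1, C: 10>1, D: 10>9).
Nothing dominates CR: L at A (11>3); CL at A (11>4); R at A (11>-1).
R is strictly dominated by L (A: 3>-1, B: 5>4, C: 7>4, D: 6>4).

CL, R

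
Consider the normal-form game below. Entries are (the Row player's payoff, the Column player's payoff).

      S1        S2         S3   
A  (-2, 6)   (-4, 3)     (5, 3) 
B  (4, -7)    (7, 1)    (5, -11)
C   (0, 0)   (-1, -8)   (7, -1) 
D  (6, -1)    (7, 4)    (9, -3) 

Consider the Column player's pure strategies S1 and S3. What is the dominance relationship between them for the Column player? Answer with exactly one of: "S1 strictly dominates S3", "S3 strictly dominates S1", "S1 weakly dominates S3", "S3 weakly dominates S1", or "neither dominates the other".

S1's payoffs vs S3's, by the Row player's action — A: 6>3, B: -7>-11, C: 0>-1, D: -1>-3.
Every comparison favours S1, so S1 strictly dominates S3.

S1 strictly dominates S3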